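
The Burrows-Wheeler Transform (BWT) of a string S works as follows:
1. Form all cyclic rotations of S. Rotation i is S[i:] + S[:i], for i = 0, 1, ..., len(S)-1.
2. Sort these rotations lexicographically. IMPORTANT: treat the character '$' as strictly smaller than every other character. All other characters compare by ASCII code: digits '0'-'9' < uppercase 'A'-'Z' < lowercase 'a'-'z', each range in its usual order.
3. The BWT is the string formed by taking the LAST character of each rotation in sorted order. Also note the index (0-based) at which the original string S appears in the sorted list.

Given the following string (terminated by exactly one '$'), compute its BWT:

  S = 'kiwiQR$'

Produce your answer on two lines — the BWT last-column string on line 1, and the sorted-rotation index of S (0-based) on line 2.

Answer: RiQwk$i
5

Derivation:
All 7 rotations (rotation i = S[i:]+S[:i]):
  rot[0] = kiwiQR$
  rot[1] = iwiQR$k
  rot[2] = wiQR$ki
  rot[3] = iQR$kiw
  rot[4] = QR$kiwi
  rot[5] = R$kiwiQ
  rot[6] = $kiwiQR
Sorted (with $ < everything):
  sorted[0] = $kiwiQR  (last char: 'R')
  sorted[1] = QR$kiwi  (last char: 'i')
  sorted[2] = R$kiwiQ  (last char: 'Q')
  sorted[3] = iQR$kiw  (last char: 'w')
  sorted[4] = iwiQR$k  (last char: 'k')
  sorted[5] = kiwiQR$  (last char: '$')
  sorted[6] = wiQR$ki  (last char: 'i')
Last column: RiQwk$i
Original string S is at sorted index 5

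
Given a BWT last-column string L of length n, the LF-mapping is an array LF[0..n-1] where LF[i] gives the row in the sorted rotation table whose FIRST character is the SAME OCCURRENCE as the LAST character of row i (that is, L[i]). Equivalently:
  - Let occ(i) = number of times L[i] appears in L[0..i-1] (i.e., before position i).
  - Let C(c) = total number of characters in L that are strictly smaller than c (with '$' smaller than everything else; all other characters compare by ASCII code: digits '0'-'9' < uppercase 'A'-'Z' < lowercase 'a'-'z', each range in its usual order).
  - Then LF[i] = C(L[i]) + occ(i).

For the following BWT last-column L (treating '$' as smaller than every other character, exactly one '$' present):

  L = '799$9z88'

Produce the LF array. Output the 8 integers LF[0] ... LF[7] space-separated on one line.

Char counts: '$':1, '7':1, '8':2, '9':3, 'z':1
C (first-col start): C('$')=0, C('7')=1, C('8')=2, C('9')=4, C('z')=7
L[0]='7': occ=0, LF[0]=C('7')+0=1+0=1
L[1]='9': occ=0, LF[1]=C('9')+0=4+0=4
L[2]='9': occ=1, LF[2]=C('9')+1=4+1=5
L[3]='$': occ=0, LF[3]=C('$')+0=0+0=0
L[4]='9': occ=2, LF[4]=C('9')+2=4+2=6
L[5]='z': occ=0, LF[5]=C('z')+0=7+0=7
L[6]='8': occ=0, LF[6]=C('8')+0=2+0=2
L[7]='8': occ=1, LF[7]=C('8')+1=2+1=3

Answer: 1 4 5 0 6 7 2 3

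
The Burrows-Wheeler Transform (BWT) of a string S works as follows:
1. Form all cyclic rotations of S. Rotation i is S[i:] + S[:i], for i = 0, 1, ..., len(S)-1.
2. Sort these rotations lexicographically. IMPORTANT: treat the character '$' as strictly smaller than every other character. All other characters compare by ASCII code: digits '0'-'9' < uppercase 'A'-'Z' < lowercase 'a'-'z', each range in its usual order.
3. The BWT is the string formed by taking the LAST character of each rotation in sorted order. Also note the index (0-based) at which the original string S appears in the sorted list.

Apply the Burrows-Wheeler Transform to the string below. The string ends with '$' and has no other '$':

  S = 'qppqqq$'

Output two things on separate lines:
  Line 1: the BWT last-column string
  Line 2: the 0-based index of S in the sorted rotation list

All 7 rotations (rotation i = S[i:]+S[:i]):
  rot[0] = qppqqq$
  rot[1] = ppqqq$q
  rot[2] = pqqq$qp
  rot[3] = qqq$qpp
  rot[4] = qq$qppq
  rot[5] = q$qppqq
  rot[6] = $qppqqq
Sorted (with $ < everything):
  sorted[0] = $qppqqq  (last char: 'q')
  sorted[1] = ppqqq$q  (last char: 'q')
  sorted[2] = pqqq$qp  (last char: 'p')
  sorted[3] = q$qppqq  (last char: 'q')
  sorted[4] = qppqqq$  (last char: '$')
  sorted[5] = qq$qppq  (last char: 'q')
  sorted[6] = qqq$qpp  (last char: 'p')
Last column: qqpq$qp
Original string S is at sorted index 4

Answer: qqpq$qp
4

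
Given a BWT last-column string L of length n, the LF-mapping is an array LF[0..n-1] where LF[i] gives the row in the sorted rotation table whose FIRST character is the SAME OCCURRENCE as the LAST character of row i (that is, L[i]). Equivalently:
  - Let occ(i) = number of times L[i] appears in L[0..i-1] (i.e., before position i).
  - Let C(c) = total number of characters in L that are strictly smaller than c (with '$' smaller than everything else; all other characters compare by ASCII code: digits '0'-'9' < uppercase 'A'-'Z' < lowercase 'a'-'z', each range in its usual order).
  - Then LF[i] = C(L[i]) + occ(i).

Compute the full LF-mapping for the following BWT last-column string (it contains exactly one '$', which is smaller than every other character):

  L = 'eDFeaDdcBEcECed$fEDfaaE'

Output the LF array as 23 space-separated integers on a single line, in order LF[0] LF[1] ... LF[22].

Char counts: '$':1, 'B':1, 'C':1, 'D':3, 'E':4, 'F':1, 'a':3, 'c':2, 'd':2, 'e':3, 'f':2
C (first-col start): C('$')=0, C('B')=1, C('C')=2, C('D')=3, C('E')=6, C('F')=10, C('a')=11, C('c')=14, C('d')=16, C('e')=18, C('f')=21
L[0]='e': occ=0, LF[0]=C('e')+0=18+0=18
L[1]='D': occ=0, LF[1]=C('D')+0=3+0=3
L[2]='F': occ=0, LF[2]=C('F')+0=10+0=10
L[3]='e': occ=1, LF[3]=C('e')+1=18+1=19
L[4]='a': occ=0, LF[4]=C('a')+0=11+0=11
L[5]='D': occ=1, LF[5]=C('D')+1=3+1=4
L[6]='d': occ=0, LF[6]=C('d')+0=16+0=16
L[7]='c': occ=0, LF[7]=C('c')+0=14+0=14
L[8]='B': occ=0, LF[8]=C('B')+0=1+0=1
L[9]='E': occ=0, LF[9]=C('E')+0=6+0=6
L[10]='c': occ=1, LF[10]=C('c')+1=14+1=15
L[11]='E': occ=1, LF[11]=C('E')+1=6+1=7
L[12]='C': occ=0, LF[12]=C('C')+0=2+0=2
L[13]='e': occ=2, LF[13]=C('e')+2=18+2=20
L[14]='d': occ=1, LF[14]=C('d')+1=16+1=17
L[15]='$': occ=0, LF[15]=C('$')+0=0+0=0
L[16]='f': occ=0, LF[16]=C('f')+0=21+0=21
L[17]='E': occ=2, LF[17]=C('E')+2=6+2=8
L[18]='D': occ=2, LF[18]=C('D')+2=3+2=5
L[19]='f': occ=1, LF[19]=C('f')+1=21+1=22
L[20]='a': occ=1, LF[20]=C('a')+1=11+1=12
L[21]='a': occ=2, LF[21]=C('a')+2=11+2=13
L[22]='E': occ=3, LF[22]=C('E')+3=6+3=9

Answer: 18 3 10 19 11 4 16 14 1 6 15 7 2 20 17 0 21 8 5 22 12 13 9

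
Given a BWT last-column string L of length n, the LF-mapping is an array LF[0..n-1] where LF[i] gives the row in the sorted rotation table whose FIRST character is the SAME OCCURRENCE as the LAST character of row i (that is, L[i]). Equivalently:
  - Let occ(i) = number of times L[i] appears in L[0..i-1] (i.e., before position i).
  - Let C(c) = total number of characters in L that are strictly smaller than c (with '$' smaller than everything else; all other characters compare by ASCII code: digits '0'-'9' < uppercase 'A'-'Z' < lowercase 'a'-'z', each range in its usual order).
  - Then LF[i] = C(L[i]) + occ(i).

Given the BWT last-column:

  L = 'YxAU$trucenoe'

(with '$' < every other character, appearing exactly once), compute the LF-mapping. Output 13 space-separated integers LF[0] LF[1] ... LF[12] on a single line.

Answer: 3 12 1 2 0 10 9 11 4 5 7 8 6

Derivation:
Char counts: '$':1, 'A':1, 'U':1, 'Y':1, 'c':1, 'e':2, 'n':1, 'o':1, 'r':1, 't':1, 'u':1, 'x':1
C (first-col start): C('$')=0, C('A')=1, C('U')=2, C('Y')=3, C('c')=4, C('e')=5, C('n')=7, C('o')=8, C('r')=9, C('t')=10, C('u')=11, C('x')=12
L[0]='Y': occ=0, LF[0]=C('Y')+0=3+0=3
L[1]='x': occ=0, LF[1]=C('x')+0=12+0=12
L[2]='A': occ=0, LF[2]=C('A')+0=1+0=1
L[3]='U': occ=0, LF[3]=C('U')+0=2+0=2
L[4]='$': occ=0, LF[4]=C('$')+0=0+0=0
L[5]='t': occ=0, LF[5]=C('t')+0=10+0=10
L[6]='r': occ=0, LF[6]=C('r')+0=9+0=9
L[7]='u': occ=0, LF[7]=C('u')+0=11+0=11
L[8]='c': occ=0, LF[8]=C('c')+0=4+0=4
L[9]='e': occ=0, LF[9]=C('e')+0=5+0=5
L[10]='n': occ=0, LF[10]=C('n')+0=7+0=7
L[11]='o': occ=0, LF[11]=C('o')+0=8+0=8
L[12]='e': occ=1, LF[12]=C('e')+1=5+1=6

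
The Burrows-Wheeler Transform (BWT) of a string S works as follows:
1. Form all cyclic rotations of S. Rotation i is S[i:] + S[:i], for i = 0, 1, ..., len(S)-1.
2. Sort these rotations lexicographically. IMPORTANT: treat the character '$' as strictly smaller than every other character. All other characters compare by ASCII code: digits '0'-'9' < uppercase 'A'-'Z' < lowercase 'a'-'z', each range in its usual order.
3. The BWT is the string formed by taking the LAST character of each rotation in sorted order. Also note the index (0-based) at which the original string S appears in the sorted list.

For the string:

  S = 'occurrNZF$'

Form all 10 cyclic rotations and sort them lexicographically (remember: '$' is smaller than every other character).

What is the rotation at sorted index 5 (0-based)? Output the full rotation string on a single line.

All 10 rotations (rotation i = S[i:]+S[:i]):
  rot[0] = occurrNZF$
  rot[1] = ccurrNZF$o
  rot[2] = currNZF$oc
  rot[3] = urrNZF$occ
  rot[4] = rrNZF$occu
  rot[5] = rNZF$occur
  rot[6] = NZF$occurr
  rot[7] = ZF$occurrN
  rot[8] = F$occurrNZ
  rot[9] = $occurrNZF
Sorted (with $ < everything):
  sorted[0] = $occurrNZF
  sorted[1] = F$occurrNZ
  sorted[2] = NZF$occurr
  sorted[3] = ZF$occurrN
  sorted[4] = ccurrNZF$o
  sorted[5] = currNZF$oc
  sorted[6] = occurrNZF$
  sorted[7] = rNZF$occur
  sorted[8] = rrNZF$occu
  sorted[9] = urrNZF$occ
sorted[5] = currNZF$oc

Answer: currNZF$oc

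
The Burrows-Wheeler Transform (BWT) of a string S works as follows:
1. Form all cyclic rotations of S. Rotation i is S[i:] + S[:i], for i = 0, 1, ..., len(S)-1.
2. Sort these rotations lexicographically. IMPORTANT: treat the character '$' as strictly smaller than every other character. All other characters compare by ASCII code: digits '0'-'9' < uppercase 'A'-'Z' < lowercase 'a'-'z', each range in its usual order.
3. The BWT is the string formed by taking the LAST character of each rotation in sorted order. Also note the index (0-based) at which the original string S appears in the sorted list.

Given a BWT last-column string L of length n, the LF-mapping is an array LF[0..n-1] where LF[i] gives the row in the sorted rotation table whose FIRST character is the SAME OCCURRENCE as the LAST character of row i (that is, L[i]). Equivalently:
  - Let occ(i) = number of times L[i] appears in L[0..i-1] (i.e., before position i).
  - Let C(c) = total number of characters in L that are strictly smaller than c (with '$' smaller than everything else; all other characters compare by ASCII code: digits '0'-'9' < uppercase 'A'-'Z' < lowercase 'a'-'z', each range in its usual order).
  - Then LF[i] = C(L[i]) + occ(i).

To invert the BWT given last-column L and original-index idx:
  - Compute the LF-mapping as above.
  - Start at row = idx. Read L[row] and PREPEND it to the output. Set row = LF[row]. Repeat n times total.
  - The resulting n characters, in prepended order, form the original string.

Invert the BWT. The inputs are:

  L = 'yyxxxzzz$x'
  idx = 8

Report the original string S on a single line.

Answer: zyxxxxzzy$

Derivation:
LF mapping: 5 6 1 2 3 7 8 9 0 4
Walk LF starting at row 8, prepending L[row]:
  step 1: row=8, L[8]='$', prepend. Next row=LF[8]=0
  step 2: row=0, L[0]='y', prepend. Next row=LF[0]=5
  step 3: row=5, L[5]='z', prepend. Next row=LF[5]=7
  step 4: row=7, L[7]='z', prepend. Next row=LF[7]=9
  step 5: row=9, L[9]='x', prepend. Next row=LF[9]=4
  step 6: row=4, L[4]='x', prepend. Next row=LF[4]=3
  step 7: row=3, L[3]='x', prepend. Next row=LF[3]=2
  step 8: row=2, L[2]='x', prepend. Next row=LF[2]=1
  step 9: row=1, L[1]='y', prepend. Next row=LF[1]=6
  step 10: row=6, L[6]='z', prepend. Next row=LF[6]=8
Reversed output: zyxxxxzzy$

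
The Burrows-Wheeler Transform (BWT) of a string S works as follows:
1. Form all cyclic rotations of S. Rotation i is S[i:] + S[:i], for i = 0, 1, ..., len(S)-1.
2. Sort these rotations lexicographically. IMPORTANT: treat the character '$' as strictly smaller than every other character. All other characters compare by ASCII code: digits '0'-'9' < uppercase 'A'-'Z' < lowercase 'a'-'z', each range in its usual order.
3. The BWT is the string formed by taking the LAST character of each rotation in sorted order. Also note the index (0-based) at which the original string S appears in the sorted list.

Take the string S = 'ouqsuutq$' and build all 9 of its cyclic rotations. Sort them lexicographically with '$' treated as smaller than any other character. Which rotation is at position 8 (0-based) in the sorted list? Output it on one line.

All 9 rotations (rotation i = S[i:]+S[:i]):
  rot[0] = ouqsuutq$
  rot[1] = uqsuutq$o
  rot[2] = qsuutq$ou
  rot[3] = suutq$ouq
  rot[4] = uutq$ouqs
  rot[5] = utq$ouqsu
  rot[6] = tq$ouqsuu
  rot[7] = q$ouqsuut
  rot[8] = $ouqsuutq
Sorted (with $ < everything):
  sorted[0] = $ouqsuutq
  sorted[1] = ouqsuutq$
  sorted[2] = q$ouqsuut
  sorted[3] = qsuutq$ou
  sorted[4] = suutq$ouq
  sorted[5] = tq$ouqsuu
  sorted[6] = uqsuutq$o
  sorted[7] = utq$ouqsu
  sorted[8] = uutq$ouqs
sorted[8] = uutq$ouqs

Answer: uutq$ouqs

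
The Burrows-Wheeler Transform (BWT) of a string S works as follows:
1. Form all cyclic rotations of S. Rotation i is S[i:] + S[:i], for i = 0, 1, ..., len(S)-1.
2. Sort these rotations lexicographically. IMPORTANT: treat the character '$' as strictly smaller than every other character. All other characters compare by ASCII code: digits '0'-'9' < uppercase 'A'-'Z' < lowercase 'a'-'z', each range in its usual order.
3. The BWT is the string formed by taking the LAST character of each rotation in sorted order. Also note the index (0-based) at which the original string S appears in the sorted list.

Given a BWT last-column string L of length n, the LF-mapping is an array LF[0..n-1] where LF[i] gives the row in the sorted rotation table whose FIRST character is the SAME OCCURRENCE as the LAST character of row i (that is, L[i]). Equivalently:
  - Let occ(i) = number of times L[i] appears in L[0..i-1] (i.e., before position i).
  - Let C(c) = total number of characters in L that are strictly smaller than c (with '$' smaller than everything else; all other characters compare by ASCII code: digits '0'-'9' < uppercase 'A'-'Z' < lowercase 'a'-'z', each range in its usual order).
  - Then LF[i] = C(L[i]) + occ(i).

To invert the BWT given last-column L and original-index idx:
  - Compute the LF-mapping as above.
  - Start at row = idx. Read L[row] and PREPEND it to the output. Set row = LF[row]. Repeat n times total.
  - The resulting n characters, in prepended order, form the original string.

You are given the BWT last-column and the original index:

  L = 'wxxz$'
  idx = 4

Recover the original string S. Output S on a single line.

LF mapping: 1 2 3 4 0
Walk LF starting at row 4, prepending L[row]:
  step 1: row=4, L[4]='$', prepend. Next row=LF[4]=0
  step 2: row=0, L[0]='w', prepend. Next row=LF[0]=1
  step 3: row=1, L[1]='x', prepend. Next row=LF[1]=2
  step 4: row=2, L[2]='x', prepend. Next row=LF[2]=3
  step 5: row=3, L[3]='z', prepend. Next row=LF[3]=4
Reversed output: zxxw$

Answer: zxxw$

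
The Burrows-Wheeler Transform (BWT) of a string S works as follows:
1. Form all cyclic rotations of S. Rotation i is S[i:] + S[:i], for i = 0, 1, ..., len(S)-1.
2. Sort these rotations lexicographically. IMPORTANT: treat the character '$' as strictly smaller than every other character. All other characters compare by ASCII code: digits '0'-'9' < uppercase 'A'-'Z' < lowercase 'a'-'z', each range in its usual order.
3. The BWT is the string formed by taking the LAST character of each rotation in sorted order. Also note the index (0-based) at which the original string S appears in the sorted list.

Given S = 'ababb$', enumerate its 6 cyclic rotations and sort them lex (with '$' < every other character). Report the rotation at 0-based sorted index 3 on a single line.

All 6 rotations (rotation i = S[i:]+S[:i]):
  rot[0] = ababb$
  rot[1] = babb$a
  rot[2] = abb$ab
  rot[3] = bb$aba
  rot[4] = b$abab
  rot[5] = $ababb
Sorted (with $ < everything):
  sorted[0] = $ababb
  sorted[1] = ababb$
  sorted[2] = abb$ab
  sorted[3] = b$abab
  sorted[4] = babb$a
  sorted[5] = bb$aba
sorted[3] = b$abab

Answer: b$abab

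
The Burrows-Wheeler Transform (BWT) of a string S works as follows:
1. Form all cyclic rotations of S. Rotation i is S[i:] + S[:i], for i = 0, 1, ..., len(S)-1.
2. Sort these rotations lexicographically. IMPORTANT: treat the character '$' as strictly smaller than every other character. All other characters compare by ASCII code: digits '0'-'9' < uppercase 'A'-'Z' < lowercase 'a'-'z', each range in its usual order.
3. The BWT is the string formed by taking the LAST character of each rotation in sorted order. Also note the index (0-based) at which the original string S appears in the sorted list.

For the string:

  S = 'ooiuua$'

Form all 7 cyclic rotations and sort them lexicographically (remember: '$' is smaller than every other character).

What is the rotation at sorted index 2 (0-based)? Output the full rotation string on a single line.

All 7 rotations (rotation i = S[i:]+S[:i]):
  rot[0] = ooiuua$
  rot[1] = oiuua$o
  rot[2] = iuua$oo
  rot[3] = uua$ooi
  rot[4] = ua$ooiu
  rot[5] = a$ooiuu
  rot[6] = $ooiuua
Sorted (with $ < everything):
  sorted[0] = $ooiuua
  sorted[1] = a$ooiuu
  sorted[2] = iuua$oo
  sorted[3] = oiuua$o
  sorted[4] = ooiuua$
  sorted[5] = ua$ooiu
  sorted[6] = uua$ooi
sorted[2] = iuua$oo

Answer: iuua$oo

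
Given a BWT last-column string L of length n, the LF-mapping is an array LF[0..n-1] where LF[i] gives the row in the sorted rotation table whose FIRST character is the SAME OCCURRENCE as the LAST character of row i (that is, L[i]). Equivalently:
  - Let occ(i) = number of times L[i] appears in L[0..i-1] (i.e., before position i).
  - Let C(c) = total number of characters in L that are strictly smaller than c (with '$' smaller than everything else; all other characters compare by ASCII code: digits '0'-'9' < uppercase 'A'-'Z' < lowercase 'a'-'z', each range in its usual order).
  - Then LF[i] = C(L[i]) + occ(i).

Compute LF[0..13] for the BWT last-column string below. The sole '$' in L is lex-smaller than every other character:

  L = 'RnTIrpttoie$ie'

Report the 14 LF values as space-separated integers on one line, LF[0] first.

Answer: 2 8 3 1 11 10 12 13 9 6 4 0 7 5

Derivation:
Char counts: '$':1, 'I':1, 'R':1, 'T':1, 'e':2, 'i':2, 'n':1, 'o':1, 'p':1, 'r':1, 't':2
C (first-col start): C('$')=0, C('I')=1, C('R')=2, C('T')=3, C('e')=4, C('i')=6, C('n')=8, C('o')=9, C('p')=10, C('r')=11, C('t')=12
L[0]='R': occ=0, LF[0]=C('R')+0=2+0=2
L[1]='n': occ=0, LF[1]=C('n')+0=8+0=8
L[2]='T': occ=0, LF[2]=C('T')+0=3+0=3
L[3]='I': occ=0, LF[3]=C('I')+0=1+0=1
L[4]='r': occ=0, LF[4]=C('r')+0=11+0=11
L[5]='p': occ=0, LF[5]=C('p')+0=10+0=10
L[6]='t': occ=0, LF[6]=C('t')+0=12+0=12
L[7]='t': occ=1, LF[7]=C('t')+1=12+1=13
L[8]='o': occ=0, LF[8]=C('o')+0=9+0=9
L[9]='i': occ=0, LF[9]=C('i')+0=6+0=6
L[10]='e': occ=0, LF[10]=C('e')+0=4+0=4
L[11]='$': occ=0, LF[11]=C('$')+0=0+0=0
L[12]='i': occ=1, LF[12]=C('i')+1=6+1=7
L[13]='e': occ=1, LF[13]=C('e')+1=4+1=5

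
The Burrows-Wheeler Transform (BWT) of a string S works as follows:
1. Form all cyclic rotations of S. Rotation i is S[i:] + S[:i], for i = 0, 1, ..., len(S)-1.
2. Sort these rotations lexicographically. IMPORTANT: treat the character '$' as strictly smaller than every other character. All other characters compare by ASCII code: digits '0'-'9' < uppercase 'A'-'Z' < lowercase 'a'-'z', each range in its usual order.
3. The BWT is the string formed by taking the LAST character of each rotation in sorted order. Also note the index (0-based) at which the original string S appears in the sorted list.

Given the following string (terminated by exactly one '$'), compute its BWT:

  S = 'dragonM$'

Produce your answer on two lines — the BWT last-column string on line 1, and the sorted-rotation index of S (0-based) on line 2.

Answer: Mnr$aogd
3

Derivation:
All 8 rotations (rotation i = S[i:]+S[:i]):
  rot[0] = dragonM$
  rot[1] = ragonM$d
  rot[2] = agonM$dr
  rot[3] = gonM$dra
  rot[4] = onM$drag
  rot[5] = nM$drago
  rot[6] = M$dragon
  rot[7] = $dragonM
Sorted (with $ < everything):
  sorted[0] = $dragonM  (last char: 'M')
  sorted[1] = M$dragon  (last char: 'n')
  sorted[2] = agonM$dr  (last char: 'r')
  sorted[3] = dragonM$  (last char: '$')
  sorted[4] = gonM$dra  (last char: 'a')
  sorted[5] = nM$drago  (last char: 'o')
  sorted[6] = onM$drag  (last char: 'g')
  sorted[7] = ragonM$d  (last char: 'd')
Last column: Mnr$aogd
Original string S is at sorted index 3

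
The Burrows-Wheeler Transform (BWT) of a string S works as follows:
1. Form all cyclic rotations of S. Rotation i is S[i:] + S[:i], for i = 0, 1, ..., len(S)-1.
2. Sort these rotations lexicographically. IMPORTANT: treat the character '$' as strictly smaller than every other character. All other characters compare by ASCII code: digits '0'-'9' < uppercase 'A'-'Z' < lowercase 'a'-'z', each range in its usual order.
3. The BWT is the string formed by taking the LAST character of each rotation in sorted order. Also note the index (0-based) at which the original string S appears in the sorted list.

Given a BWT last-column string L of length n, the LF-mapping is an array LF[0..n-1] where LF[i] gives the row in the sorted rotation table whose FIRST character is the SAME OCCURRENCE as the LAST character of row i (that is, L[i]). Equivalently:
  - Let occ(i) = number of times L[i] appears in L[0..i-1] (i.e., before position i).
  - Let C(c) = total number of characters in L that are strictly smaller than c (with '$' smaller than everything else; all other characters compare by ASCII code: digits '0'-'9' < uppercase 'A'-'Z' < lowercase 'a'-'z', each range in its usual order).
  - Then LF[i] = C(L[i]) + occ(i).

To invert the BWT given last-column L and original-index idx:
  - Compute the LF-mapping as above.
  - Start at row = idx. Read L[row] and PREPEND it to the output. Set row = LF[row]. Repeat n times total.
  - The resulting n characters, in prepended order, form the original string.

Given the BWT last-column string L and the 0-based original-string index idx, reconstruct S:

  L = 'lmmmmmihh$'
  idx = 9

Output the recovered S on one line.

Answer: mmhmimhml$

Derivation:
LF mapping: 4 5 6 7 8 9 3 1 2 0
Walk LF starting at row 9, prepending L[row]:
  step 1: row=9, L[9]='$', prepend. Next row=LF[9]=0
  step 2: row=0, L[0]='l', prepend. Next row=LF[0]=4
  step 3: row=4, L[4]='m', prepend. Next row=LF[4]=8
  step 4: row=8, L[8]='h', prepend. Next row=LF[8]=2
  step 5: row=2, L[2]='m', prepend. Next row=LF[2]=6
  step 6: row=6, L[6]='i', prepend. Next row=LF[6]=3
  step 7: row=3, L[3]='m', prepend. Next row=LF[3]=7
  step 8: row=7, L[7]='h', prepend. Next row=LF[7]=1
  step 9: row=1, L[1]='m', prepend. Next row=LF[1]=5
  step 10: row=5, L[5]='m', prepend. Next row=LF[5]=9
Reversed output: mmhmimhml$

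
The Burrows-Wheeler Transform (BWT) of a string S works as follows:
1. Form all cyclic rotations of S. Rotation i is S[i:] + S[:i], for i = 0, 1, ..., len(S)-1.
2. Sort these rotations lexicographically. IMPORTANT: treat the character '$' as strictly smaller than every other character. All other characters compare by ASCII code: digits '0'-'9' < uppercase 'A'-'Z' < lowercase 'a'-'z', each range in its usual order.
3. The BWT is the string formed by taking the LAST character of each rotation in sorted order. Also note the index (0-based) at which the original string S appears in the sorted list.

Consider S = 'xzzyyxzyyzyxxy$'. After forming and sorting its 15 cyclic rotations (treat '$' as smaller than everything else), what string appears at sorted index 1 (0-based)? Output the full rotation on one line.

All 15 rotations (rotation i = S[i:]+S[:i]):
  rot[0] = xzzyyxzyyzyxxy$
  rot[1] = zzyyxzyyzyxxy$x
  rot[2] = zyyxzyyzyxxy$xz
  rot[3] = yyxzyyzyxxy$xzz
  rot[4] = yxzyyzyxxy$xzzy
  rot[5] = xzyyzyxxy$xzzyy
  rot[6] = zyyzyxxy$xzzyyx
  rot[7] = yyzyxxy$xzzyyxz
  rot[8] = yzyxxy$xzzyyxzy
  rot[9] = zyxxy$xzzyyxzyy
  rot[10] = yxxy$xzzyyxzyyz
  rot[11] = xxy$xzzyyxzyyzy
  rot[12] = xy$xzzyyxzyyzyx
  rot[13] = y$xzzyyxzyyzyxx
  rot[14] = $xzzyyxzyyzyxxy
Sorted (with $ < everything):
  sorted[0] = $xzzyyxzyyzyxxy
  sorted[1] = xxy$xzzyyxzyyzy
  sorted[2] = xy$xzzyyxzyyzyx
  sorted[3] = xzyyzyxxy$xzzyy
  sorted[4] = xzzyyxzyyzyxxy$
  sorted[5] = y$xzzyyxzyyzyxx
  sorted[6] = yxxy$xzzyyxzyyz
  sorted[7] = yxzyyzyxxy$xzzy
  sorted[8] = yyxzyyzyxxy$xzz
  sorted[9] = yyzyxxy$xzzyyxz
  sorted[10] = yzyxxy$xzzyyxzy
  sorted[11] = zyxxy$xzzyyxzyy
  sorted[12] = zyyxzyyzyxxy$xz
  sorted[13] = zyyzyxxy$xzzyyx
  sorted[14] = zzyyxzyyzyxxy$x
sorted[1] = xxy$xzzyyxzyyzy

Answer: xxy$xzzyyxzyyzy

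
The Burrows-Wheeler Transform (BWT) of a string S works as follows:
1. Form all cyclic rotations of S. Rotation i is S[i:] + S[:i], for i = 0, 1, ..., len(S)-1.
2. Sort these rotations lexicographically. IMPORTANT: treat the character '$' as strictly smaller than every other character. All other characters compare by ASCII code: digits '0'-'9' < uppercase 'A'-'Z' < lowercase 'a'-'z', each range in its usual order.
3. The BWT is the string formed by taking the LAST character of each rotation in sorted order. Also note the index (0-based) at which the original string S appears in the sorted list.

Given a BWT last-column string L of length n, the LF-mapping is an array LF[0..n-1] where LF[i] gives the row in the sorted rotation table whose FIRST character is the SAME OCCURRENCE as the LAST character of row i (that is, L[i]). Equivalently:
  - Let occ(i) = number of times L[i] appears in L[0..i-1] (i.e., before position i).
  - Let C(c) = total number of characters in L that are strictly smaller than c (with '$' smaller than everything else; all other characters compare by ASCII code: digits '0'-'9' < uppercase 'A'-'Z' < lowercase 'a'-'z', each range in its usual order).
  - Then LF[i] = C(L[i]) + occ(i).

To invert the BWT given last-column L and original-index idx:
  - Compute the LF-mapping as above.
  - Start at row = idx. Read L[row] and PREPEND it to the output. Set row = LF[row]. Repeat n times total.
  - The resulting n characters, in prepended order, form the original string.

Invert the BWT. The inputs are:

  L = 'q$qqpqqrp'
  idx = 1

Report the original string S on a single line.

Answer: pqprqqqq$

Derivation:
LF mapping: 3 0 4 5 1 6 7 8 2
Walk LF starting at row 1, prepending L[row]:
  step 1: row=1, L[1]='$', prepend. Next row=LF[1]=0
  step 2: row=0, L[0]='q', prepend. Next row=LF[0]=3
  step 3: row=3, L[3]='q', prepend. Next row=LF[3]=5
  step 4: row=5, L[5]='q', prepend. Next row=LF[5]=6
  step 5: row=6, L[6]='q', prepend. Next row=LF[6]=7
  step 6: row=7, L[7]='r', prepend. Next row=LF[7]=8
  step 7: row=8, L[8]='p', prepend. Next row=LF[8]=2
  step 8: row=2, L[2]='q', prepend. Next row=LF[2]=4
  step 9: row=4, L[4]='p', prepend. Next row=LF[4]=1
Reversed output: pqprqqqq$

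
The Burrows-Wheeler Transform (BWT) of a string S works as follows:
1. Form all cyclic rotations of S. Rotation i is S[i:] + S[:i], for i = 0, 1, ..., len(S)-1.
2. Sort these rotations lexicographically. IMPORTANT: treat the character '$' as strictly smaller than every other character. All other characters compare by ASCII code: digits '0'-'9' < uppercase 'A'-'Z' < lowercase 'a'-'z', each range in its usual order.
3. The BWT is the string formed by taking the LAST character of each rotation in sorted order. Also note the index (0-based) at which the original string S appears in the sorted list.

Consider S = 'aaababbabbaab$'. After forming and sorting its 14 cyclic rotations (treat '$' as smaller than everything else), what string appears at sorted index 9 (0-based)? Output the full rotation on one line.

Answer: baab$aaababbab

Derivation:
All 14 rotations (rotation i = S[i:]+S[:i]):
  rot[0] = aaababbabbaab$
  rot[1] = aababbabbaab$a
  rot[2] = ababbabbaab$aa
  rot[3] = babbabbaab$aaa
  rot[4] = abbabbaab$aaab
  rot[5] = bbabbaab$aaaba
  rot[6] = babbaab$aaabab
  rot[7] = abbaab$aaababb
  rot[8] = bbaab$aaababba
  rot[9] = baab$aaababbab
  rot[10] = aab$aaababbabb
  rot[11] = ab$aaababbabba
  rot[12] = b$aaababbabbaa
  rot[13] = $aaababbabbaab
Sorted (with $ < everything):
  sorted[0] = $aaababbabbaab
  sorted[1] = aaababbabbaab$
  sorted[2] = aab$aaababbabb
  sorted[3] = aababbabbaab$a
  sorted[4] = ab$aaababbabba
  sorted[5] = ababbabbaab$aa
  sorted[6] = abbaab$aaababb
  sorted[7] = abbabbaab$aaab
  sorted[8] = b$aaababbabbaa
  sorted[9] = baab$aaababbab
  sorted[10] = babbaab$aaabab
  sorted[11] = babbabbaab$aaa
  sorted[12] = bbaab$aaababba
  sorted[13] = bbabbaab$aaaba
sorted[9] = baab$aaababbab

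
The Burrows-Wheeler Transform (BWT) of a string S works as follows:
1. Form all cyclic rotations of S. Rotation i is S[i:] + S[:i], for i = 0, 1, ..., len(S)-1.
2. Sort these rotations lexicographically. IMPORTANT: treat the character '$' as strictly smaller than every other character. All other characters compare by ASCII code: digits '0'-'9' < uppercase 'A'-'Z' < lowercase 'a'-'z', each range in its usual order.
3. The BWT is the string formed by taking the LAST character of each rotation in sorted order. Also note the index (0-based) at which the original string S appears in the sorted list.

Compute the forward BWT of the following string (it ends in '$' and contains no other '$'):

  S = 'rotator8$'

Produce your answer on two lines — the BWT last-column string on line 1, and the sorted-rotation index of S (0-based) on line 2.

All 9 rotations (rotation i = S[i:]+S[:i]):
  rot[0] = rotator8$
  rot[1] = otator8$r
  rot[2] = tator8$ro
  rot[3] = ator8$rot
  rot[4] = tor8$rota
  rot[5] = or8$rotat
  rot[6] = r8$rotato
  rot[7] = 8$rotator
  rot[8] = $rotator8
Sorted (with $ < everything):
  sorted[0] = $rotator8  (last char: '8')
  sorted[1] = 8$rotator  (last char: 'r')
  sorted[2] = ator8$rot  (last char: 't')
  sorted[3] = or8$rotat  (last char: 't')
  sorted[4] = otator8$r  (last char: 'r')
  sorted[5] = r8$rotato  (last char: 'o')
  sorted[6] = rotator8$  (last char: '$')
  sorted[7] = tator8$ro  (last char: 'o')
  sorted[8] = tor8$rota  (last char: 'a')
Last column: 8rttro$oa
Original string S is at sorted index 6

Answer: 8rttro$oa
6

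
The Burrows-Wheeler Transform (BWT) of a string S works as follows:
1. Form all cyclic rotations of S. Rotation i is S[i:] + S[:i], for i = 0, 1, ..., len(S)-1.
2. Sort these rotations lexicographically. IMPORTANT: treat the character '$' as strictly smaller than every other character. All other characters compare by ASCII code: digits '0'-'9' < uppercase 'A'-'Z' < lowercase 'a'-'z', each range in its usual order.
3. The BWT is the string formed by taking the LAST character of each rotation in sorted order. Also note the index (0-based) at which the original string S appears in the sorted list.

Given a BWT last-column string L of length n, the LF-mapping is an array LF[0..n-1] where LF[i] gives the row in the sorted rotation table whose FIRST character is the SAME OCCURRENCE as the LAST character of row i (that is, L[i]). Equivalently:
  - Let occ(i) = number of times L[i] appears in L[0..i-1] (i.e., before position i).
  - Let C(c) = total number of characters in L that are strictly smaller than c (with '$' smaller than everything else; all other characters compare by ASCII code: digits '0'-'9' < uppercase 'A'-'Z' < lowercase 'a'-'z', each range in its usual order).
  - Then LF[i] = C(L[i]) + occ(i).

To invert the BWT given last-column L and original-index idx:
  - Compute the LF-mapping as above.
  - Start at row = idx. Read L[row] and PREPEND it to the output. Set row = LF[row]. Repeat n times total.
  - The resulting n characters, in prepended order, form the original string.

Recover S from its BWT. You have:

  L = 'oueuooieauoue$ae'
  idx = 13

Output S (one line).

LF mapping: 8 12 3 13 9 10 7 4 1 14 11 15 5 0 2 6
Walk LF starting at row 13, prepending L[row]:
  step 1: row=13, L[13]='$', prepend. Next row=LF[13]=0
  step 2: row=0, L[0]='o', prepend. Next row=LF[0]=8
  step 3: row=8, L[8]='a', prepend. Next row=LF[8]=1
  step 4: row=1, L[1]='u', prepend. Next row=LF[1]=12
  step 5: row=12, L[12]='e', prepend. Next row=LF[12]=5
  step 6: row=5, L[5]='o', prepend. Next row=LF[5]=10
  step 7: row=10, L[10]='o', prepend. Next row=LF[10]=11
  step 8: row=11, L[11]='u', prepend. Next row=LF[11]=15
  step 9: row=15, L[15]='e', prepend. Next row=LF[15]=6
  step 10: row=6, L[6]='i', prepend. Next row=LF[6]=7
  step 11: row=7, L[7]='e', prepend. Next row=LF[7]=4
  step 12: row=4, L[4]='o', prepend. Next row=LF[4]=9
  step 13: row=9, L[9]='u', prepend. Next row=LF[9]=14
  step 14: row=14, L[14]='a', prepend. Next row=LF[14]=2
  step 15: row=2, L[2]='e', prepend. Next row=LF[2]=3
  step 16: row=3, L[3]='u', prepend. Next row=LF[3]=13
Reversed output: ueauoeieuooeuao$

Answer: ueauoeieuooeuao$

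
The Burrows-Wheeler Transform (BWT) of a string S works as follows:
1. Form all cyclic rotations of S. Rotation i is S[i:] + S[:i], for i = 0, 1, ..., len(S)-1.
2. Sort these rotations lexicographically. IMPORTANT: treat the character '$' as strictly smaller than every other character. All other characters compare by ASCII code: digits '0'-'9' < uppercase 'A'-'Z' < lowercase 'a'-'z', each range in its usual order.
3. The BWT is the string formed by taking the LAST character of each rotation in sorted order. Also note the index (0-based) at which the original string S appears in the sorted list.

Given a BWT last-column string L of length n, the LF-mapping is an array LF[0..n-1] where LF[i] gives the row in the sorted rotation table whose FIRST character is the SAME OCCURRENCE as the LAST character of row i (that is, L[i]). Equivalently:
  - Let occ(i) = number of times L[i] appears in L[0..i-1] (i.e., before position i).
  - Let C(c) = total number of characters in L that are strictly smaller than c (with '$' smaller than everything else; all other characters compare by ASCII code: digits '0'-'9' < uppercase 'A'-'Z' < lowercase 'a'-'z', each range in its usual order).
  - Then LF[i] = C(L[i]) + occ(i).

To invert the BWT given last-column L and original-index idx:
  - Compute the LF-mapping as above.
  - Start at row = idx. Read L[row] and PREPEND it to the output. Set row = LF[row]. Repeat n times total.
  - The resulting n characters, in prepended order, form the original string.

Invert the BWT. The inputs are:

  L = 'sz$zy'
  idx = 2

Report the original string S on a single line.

LF mapping: 1 3 0 4 2
Walk LF starting at row 2, prepending L[row]:
  step 1: row=2, L[2]='$', prepend. Next row=LF[2]=0
  step 2: row=0, L[0]='s', prepend. Next row=LF[0]=1
  step 3: row=1, L[1]='z', prepend. Next row=LF[1]=3
  step 4: row=3, L[3]='z', prepend. Next row=LF[3]=4
  step 5: row=4, L[4]='y', prepend. Next row=LF[4]=2
Reversed output: yzzs$

Answer: yzzs$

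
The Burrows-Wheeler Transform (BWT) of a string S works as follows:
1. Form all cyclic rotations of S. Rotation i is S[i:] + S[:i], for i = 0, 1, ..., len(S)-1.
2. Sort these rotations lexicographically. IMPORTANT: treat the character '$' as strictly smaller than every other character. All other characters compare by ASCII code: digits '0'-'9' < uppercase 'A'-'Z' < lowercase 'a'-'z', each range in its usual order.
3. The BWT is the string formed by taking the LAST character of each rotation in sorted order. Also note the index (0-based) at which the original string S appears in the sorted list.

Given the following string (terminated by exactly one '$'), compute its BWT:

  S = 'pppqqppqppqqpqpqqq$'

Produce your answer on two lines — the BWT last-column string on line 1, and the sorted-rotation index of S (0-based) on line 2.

Answer: q$qpqpqppqqqpqpqppp
1

Derivation:
All 19 rotations (rotation i = S[i:]+S[:i]):
  rot[0] = pppqqppqppqqpqpqqq$
  rot[1] = ppqqppqppqqpqpqqq$p
  rot[2] = pqqppqppqqpqpqqq$pp
  rot[3] = qqppqppqqpqpqqq$ppp
  rot[4] = qppqppqqpqpqqq$pppq
  rot[5] = ppqppqqpqpqqq$pppqq
  rot[6] = pqppqqpqpqqq$pppqqp
  rot[7] = qppqqpqpqqq$pppqqpp
  rot[8] = ppqqpqpqqq$pppqqppq
  rot[9] = pqqpqpqqq$pppqqppqp
  rot[10] = qqpqpqqq$pppqqppqpp
  rot[11] = qpqpqqq$pppqqppqppq
  rot[12] = pqpqqq$pppqqppqppqq
  rot[13] = qpqqq$pppqqppqppqqp
  rot[14] = pqqq$pppqqppqppqqpq
  rot[15] = qqq$pppqqppqppqqpqp
  rot[16] = qq$pppqqppqppqqpqpq
  rot[17] = q$pppqqppqppqqpqpqq
  rot[18] = $pppqqppqppqqpqpqqq
Sorted (with $ < everything):
  sorted[0] = $pppqqppqppqqpqpqqq  (last char: 'q')
  sorted[1] = pppqqppqppqqpqpqqq$  (last char: '$')
  sorted[2] = ppqppqqpqpqqq$pppqq  (last char: 'q')
  sorted[3] = ppqqppqppqqpqpqqq$p  (last char: 'p')
  sorted[4] = ppqqpqpqqq$pppqqppq  (last char: 'q')
  sorted[5] = pqppqqpqpqqq$pppqqp  (last char: 'p')
  sorted[6] = pqpqqq$pppqqppqppqq  (last char: 'q')
  sorted[7] = pqqppqppqqpqpqqq$pp  (last char: 'p')
  sorted[8] = pqqpqpqqq$pppqqppqp  (last char: 'p')
  sorted[9] = pqqq$pppqqppqppqqpq  (last char: 'q')
  sorted[10] = q$pppqqppqppqqpqpqq  (last char: 'q')
  sorted[11] = qppqppqqpqpqqq$pppq  (last char: 'q')
  sorted[12] = qppqqpqpqqq$pppqqpp  (last char: 'p')
  sorted[13] = qpqpqqq$pppqqppqppq  (last char: 'q')
  sorted[14] = qpqqq$pppqqppqppqqp  (last char: 'p')
  sorted[15] = qq$pppqqppqppqqpqpq  (last char: 'q')
  sorted[16] = qqppqppqqpqpqqq$ppp  (last char: 'p')
  sorted[17] = qqpqpqqq$pppqqppqpp  (last char: 'p')
  sorted[18] = qqq$pppqqppqppqqpqp  (last char: 'p')
Last column: q$qpqpqppqqqpqpqppp
Original string S is at sorted index 1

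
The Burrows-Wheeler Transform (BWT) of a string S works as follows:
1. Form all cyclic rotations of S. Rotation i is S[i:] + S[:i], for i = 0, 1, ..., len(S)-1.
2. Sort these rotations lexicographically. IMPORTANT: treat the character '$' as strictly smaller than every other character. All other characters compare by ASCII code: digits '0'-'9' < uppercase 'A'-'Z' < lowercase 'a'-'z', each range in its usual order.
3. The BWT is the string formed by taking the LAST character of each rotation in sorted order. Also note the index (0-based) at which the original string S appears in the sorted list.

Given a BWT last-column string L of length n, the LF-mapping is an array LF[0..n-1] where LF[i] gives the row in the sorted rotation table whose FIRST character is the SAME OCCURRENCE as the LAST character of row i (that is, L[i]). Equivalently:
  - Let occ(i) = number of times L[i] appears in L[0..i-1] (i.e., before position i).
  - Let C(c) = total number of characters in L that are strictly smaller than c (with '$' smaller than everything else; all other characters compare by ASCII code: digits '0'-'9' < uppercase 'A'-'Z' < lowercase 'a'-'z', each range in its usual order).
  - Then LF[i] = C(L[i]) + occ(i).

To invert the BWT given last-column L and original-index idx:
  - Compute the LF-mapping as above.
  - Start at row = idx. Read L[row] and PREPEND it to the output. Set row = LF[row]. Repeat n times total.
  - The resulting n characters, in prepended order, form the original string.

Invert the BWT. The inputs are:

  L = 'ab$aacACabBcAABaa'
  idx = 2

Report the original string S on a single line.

LF mapping: 7 13 0 8 9 15 1 6 10 14 4 16 2 3 5 11 12
Walk LF starting at row 2, prepending L[row]:
  step 1: row=2, L[2]='$', prepend. Next row=LF[2]=0
  step 2: row=0, L[0]='a', prepend. Next row=LF[0]=7
  step 3: row=7, L[7]='C', prepend. Next row=LF[7]=6
  step 4: row=6, L[6]='A', prepend. Next row=LF[6]=1
  step 5: row=1, L[1]='b', prepend. Next row=LF[1]=13
  step 6: row=13, L[13]='A', prepend. Next row=LF[13]=3
  step 7: row=3, L[3]='a', prepend. Next row=LF[3]=8
  step 8: row=8, L[8]='a', prepend. Next row=LF[8]=10
  step 9: row=10, L[10]='B', prepend. Next row=LF[10]=4
  step 10: row=4, L[4]='a', prepend. Next row=LF[4]=9
  step 11: row=9, L[9]='b', prepend. Next row=LF[9]=14
  step 12: row=14, L[14]='B', prepend. Next row=LF[14]=5
  step 13: row=5, L[5]='c', prepend. Next row=LF[5]=15
  step 14: row=15, L[15]='a', prepend. Next row=LF[15]=11
  step 15: row=11, L[11]='c', prepend. Next row=LF[11]=16
  step 16: row=16, L[16]='a', prepend. Next row=LF[16]=12
  step 17: row=12, L[12]='A', prepend. Next row=LF[12]=2
Reversed output: AacacBbaBaaAbACa$

Answer: AacacBbaBaaAbACa$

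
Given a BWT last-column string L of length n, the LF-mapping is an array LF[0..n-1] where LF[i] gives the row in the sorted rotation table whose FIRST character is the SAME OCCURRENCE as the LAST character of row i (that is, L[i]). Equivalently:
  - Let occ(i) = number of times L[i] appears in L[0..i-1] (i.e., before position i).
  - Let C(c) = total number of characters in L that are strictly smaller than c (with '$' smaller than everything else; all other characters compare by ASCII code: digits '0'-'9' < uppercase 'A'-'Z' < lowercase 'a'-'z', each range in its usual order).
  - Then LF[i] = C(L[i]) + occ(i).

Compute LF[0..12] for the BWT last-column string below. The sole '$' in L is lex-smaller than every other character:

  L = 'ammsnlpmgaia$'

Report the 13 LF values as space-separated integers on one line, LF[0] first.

Char counts: '$':1, 'a':3, 'g':1, 'i':1, 'l':1, 'm':3, 'n':1, 'p':1, 's':1
C (first-col start): C('$')=0, C('a')=1, C('g')=4, C('i')=5, C('l')=6, C('m')=7, C('n')=10, C('p')=11, C('s')=12
L[0]='a': occ=0, LF[0]=C('a')+0=1+0=1
L[1]='m': occ=0, LF[1]=C('m')+0=7+0=7
L[2]='m': occ=1, LF[2]=C('m')+1=7+1=8
L[3]='s': occ=0, LF[3]=C('s')+0=12+0=12
L[4]='n': occ=0, LF[4]=C('n')+0=10+0=10
L[5]='l': occ=0, LF[5]=C('l')+0=6+0=6
L[6]='p': occ=0, LF[6]=C('p')+0=11+0=11
L[7]='m': occ=2, LF[7]=C('m')+2=7+2=9
L[8]='g': occ=0, LF[8]=C('g')+0=4+0=4
L[9]='a': occ=1, LF[9]=C('a')+1=1+1=2
L[10]='i': occ=0, LF[10]=C('i')+0=5+0=5
L[11]='a': occ=2, LF[11]=C('a')+2=1+2=3
L[12]='$': occ=0, LF[12]=C('$')+0=0+0=0

Answer: 1 7 8 12 10 6 11 9 4 2 5 3 0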